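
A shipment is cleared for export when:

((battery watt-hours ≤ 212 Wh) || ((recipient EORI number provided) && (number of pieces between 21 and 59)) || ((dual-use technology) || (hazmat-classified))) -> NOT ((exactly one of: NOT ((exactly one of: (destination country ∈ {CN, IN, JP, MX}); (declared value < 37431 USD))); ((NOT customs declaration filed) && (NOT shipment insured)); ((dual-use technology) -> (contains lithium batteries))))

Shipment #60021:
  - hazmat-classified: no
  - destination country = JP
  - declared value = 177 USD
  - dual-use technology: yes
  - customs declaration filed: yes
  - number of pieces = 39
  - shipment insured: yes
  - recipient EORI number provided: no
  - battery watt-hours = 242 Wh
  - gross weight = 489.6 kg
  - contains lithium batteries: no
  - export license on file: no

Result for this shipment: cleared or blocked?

Blocked

Atomic conditions:
  battery watt-hours ≤ 212 Wh: 242 ≤ 212 is false
  recipient EORI number provided: no → false
  number of pieces between 21 and 59: 39 in [21, 59] is true
  dual-use technology: yes → true
  hazmat-classified: no → false
  destination country ∈ {CN, IN, JP, MX}: JP is in the set → true
  declared value < 37431 USD: 177 < 37431 is true
  NOT customs declaration filed: yes → false
  NOT shipment insured: yes → false
  contains lithium batteries: no → false
Combine:
[1.2] false AND true = false
[1.3] true OR false = true
[1] false OR false OR true = true
[2.1.1.1] exactly-one(true, true) = false
[2.1.1] NOT false = true
[2.1.2] false AND false = false
[2.1.3] true → false = false
[2.1] exactly-one(true, false, false) = true
[2] NOT true = false
[root] true → false = false
Overall: false → blocked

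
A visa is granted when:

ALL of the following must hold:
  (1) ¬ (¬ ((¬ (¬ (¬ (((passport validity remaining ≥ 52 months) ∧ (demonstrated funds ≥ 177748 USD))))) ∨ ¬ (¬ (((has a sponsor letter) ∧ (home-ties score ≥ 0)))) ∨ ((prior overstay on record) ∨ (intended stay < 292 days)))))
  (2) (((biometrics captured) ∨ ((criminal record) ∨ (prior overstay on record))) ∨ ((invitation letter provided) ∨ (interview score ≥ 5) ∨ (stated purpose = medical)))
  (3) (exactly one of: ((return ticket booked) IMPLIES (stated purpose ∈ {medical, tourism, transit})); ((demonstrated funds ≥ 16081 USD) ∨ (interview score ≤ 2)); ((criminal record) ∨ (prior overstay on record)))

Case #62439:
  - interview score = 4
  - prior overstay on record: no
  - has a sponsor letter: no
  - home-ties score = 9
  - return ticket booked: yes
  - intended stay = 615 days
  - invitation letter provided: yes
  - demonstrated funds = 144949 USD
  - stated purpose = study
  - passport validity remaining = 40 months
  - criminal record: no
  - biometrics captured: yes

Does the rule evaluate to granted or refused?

Granted

Atomic conditions:
  passport validity remaining ≥ 52 months: 40 ≥ 52 is false
  demonstrated funds ≥ 177748 USD: 144949 ≥ 177748 is false
  has a sponsor letter: no → false
  home-ties score ≥ 0: 9 ≥ 0 is true
  prior overstay on record: no → false
  intended stay < 292 days: 615 < 292 is false
  biometrics captured: yes → true
  criminal record: no → false
  invitation letter provided: yes → true
  interview score ≥ 5: 4 ≥ 5 is false
  stated purpose = medical: study == medical is false
  return ticket booked: yes → true
  stated purpose ∈ {medical, tourism, transit}: study is not in the set → false
  demonstrated funds ≥ 16081 USD: 144949 ≥ 16081 is true
  interview score ≤ 2: 4 ≤ 2 is false
Combine:
[1.1.1.1.1.1.1] false AND false = false
[1.1.1.1.1.1] NOT false = true
[1.1.1.1.1] NOT true = false
[1.1.1.1] NOT false = true
[1.1.1.2.1.1] false AND true = false
[1.1.1.2.1] NOT false = true
[1.1.1.2] NOT true = false
[1.1.1.3] false OR false = false
[1.1.1] true OR false OR false = true
[1.1] NOT true = false
[1] NOT false = true
[2.1.2] false OR false = false
[2.1] true OR false = true
[2.2] true OR false OR false = true
[2] true OR true = true
[3.1] true → false = false
[3.2] true OR false = true
[3.3] false OR false = false
[3] exactly-one(false, true, false) = true
[root] true AND true AND true = true
Overall: true → granted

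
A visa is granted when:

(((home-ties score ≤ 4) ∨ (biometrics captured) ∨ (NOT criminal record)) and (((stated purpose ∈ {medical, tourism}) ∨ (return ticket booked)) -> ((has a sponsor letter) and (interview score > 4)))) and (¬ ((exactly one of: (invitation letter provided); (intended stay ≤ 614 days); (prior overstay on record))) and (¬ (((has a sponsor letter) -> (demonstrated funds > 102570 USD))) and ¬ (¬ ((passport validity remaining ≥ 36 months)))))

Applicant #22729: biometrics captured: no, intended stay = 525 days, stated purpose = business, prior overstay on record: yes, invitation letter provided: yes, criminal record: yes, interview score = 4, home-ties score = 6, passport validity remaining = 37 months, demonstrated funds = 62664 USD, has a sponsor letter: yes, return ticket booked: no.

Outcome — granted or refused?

Refused

Atomic conditions:
  home-ties score ≤ 4: 6 ≤ 4 is false
  biometrics captured: no → false
  NOT criminal record: yes → false
  stated purpose ∈ {medical, tourism}: business is not in the set → false
  return ticket booked: no → false
  has a sponsor letter: yes → true
  interview score > 4: 4 > 4 is false
  invitation letter provided: yes → true
  intended stay ≤ 614 days: 525 ≤ 614 is true
  prior overstay on record: yes → true
  demonstrated funds > 102570 USD: 62664 > 102570 is false
  passport validity remaining ≥ 36 months: 37 ≥ 36 is true
Combine:
[1.1] false OR false OR false = false
[1.2.1] false OR false = false
[1.2.2] true AND false = false
[1.2] false → false (antecedent false ⇒ implication holds) = true
[1] false AND true = false
[2.1.1] exactly-one(true, true, true) = false
[2.1] NOT false = true
[2.2.1.1] true → false = false
[2.2.1] NOT false = true
[2.2.2.1] NOT true = false
[2.2.2] NOT false = true
[2.2] true AND true = true
[2] true AND true = true
[root] false AND true = false
Overall: false → refused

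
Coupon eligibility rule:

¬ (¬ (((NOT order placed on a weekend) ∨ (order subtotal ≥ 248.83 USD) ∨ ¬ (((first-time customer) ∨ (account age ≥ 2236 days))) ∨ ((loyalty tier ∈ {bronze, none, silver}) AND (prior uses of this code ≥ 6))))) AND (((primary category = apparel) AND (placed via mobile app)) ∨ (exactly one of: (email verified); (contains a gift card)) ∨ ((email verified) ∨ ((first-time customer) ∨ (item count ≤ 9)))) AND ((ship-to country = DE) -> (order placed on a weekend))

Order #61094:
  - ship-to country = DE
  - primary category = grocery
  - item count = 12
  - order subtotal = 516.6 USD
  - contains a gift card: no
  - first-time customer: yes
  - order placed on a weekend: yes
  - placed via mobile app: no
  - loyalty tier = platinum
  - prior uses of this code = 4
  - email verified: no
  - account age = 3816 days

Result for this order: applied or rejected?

Applied

Atomic conditions:
  NOT order placed on a weekend: yes → false
  order subtotal ≥ 248.83 USD: 516.6 ≥ 248.83 is true
  first-time customer: yes → true
  account age ≥ 2236 days: 3816 ≥ 2236 is true
  loyalty tier ∈ {bronze, none, silver}: platinum is not in the set → false
  prior uses of this code ≥ 6: 4 ≥ 6 is false
  primary category = apparel: grocery == apparel is false
  placed via mobile app: no → false
  email verified: no → false
  contains a gift card: no → false
  item count ≤ 9: 12 ≤ 9 is false
  ship-to country = DE: DE == DE is true
  order placed on a weekend: yes → true
Combine:
[1.1.1.3.1] true OR true = true
[1.1.1.3] NOT true = false
[1.1.1.4] false AND false = false
[1.1.1] false OR true OR false OR false = true
[1.1] NOT true = false
[1] NOT false = true
[2.1] false AND false = false
[2.2] exactly-one(false, false) = false
[2.3.2] true OR false = true
[2.3] false OR true = true
[2] false OR false OR true = true
[3] true → true = true
[root] true AND true AND true = true
Overall: true → applied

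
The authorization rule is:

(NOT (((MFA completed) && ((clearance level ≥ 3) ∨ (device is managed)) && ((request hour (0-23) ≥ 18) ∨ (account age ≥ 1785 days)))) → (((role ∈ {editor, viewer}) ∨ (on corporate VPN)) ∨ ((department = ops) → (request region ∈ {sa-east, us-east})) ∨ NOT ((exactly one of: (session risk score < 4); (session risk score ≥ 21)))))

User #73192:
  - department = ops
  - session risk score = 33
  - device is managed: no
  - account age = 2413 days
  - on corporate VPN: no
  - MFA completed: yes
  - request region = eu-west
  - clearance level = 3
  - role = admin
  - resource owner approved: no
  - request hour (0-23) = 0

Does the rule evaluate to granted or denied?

Atomic conditions:
  MFA completed: yes → true
  clearance level ≥ 3: 3 ≥ 3 is true
  device is managed: no → false
  request hour (0-23) ≥ 18: 0 ≥ 18 is false
  account age ≥ 1785 days: 2413 ≥ 1785 is true
  role ∈ {editor, viewer}: admin is not in the set → false
  on corporate VPN: no → false
  department = ops: ops == ops is true
  request region ∈ {sa-east, us-east}: eu-west is not in the set → false
  session risk score < 4: 33 < 4 is false
  session risk score ≥ 21: 33 ≥ 21 is true
Combine:
[1.1.2] true OR false = true
[1.1.3] false OR true = true
[1.1] true AND true AND true = true
[1] NOT true = false
[2.1] false OR false = false
[2.2] true → false = false
[2.3.1] exactly-one(false, true) = true
[2.3] NOT true = false
[2] false OR false OR false = false
[root] false → false (antecedent false ⇒ implication holds) = true
Overall: true → granted

Granted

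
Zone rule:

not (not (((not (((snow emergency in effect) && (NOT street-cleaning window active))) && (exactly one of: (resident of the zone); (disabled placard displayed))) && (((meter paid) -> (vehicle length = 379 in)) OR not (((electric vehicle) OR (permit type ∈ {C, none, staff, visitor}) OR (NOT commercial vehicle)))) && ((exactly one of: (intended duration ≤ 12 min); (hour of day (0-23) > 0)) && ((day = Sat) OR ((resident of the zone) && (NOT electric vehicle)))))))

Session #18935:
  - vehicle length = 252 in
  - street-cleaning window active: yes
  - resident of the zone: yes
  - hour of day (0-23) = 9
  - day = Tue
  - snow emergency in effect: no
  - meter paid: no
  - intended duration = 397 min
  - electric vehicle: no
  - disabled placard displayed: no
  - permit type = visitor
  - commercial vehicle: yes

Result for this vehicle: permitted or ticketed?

Permitted

Atomic conditions:
  snow emergency in effect: no → false
  NOT street-cleaning window active: yes → false
  resident of the zone: yes → true
  disabled placard displayed: no → false
  meter paid: no → false
  vehicle length = 379 in: 252 == 379 is false
  electric vehicle: no → false
  permit type ∈ {C, none, staff, visitor}: visitor is in the set → true
  NOT commercial vehicle: yes → false
  intended duration ≤ 12 min: 397 ≤ 12 is false
  hour of day (0-23) > 0: 9 > 0 is true
  day = Sat: Tue == Sat is false
  NOT electric vehicle: no → true
Combine:
[1.1.1.1.1] false AND false = false
[1.1.1.1] NOT false = true
[1.1.1.2] exactly-one(true, false) = true
[1.1.1] true AND true = true
[1.1.2.1] false → false (antecedent false ⇒ implication holds) = true
[1.1.2.2.1] false OR true OR false = true
[1.1.2.2] NOT true = false
[1.1.2] true OR false = true
[1.1.3.1] exactly-one(false, true) = true
[1.1.3.2.2] true AND true = true
[1.1.3.2] false OR true = true
[1.1.3] true AND true = true
[1.1] true AND true AND true = true
[1] NOT true = false
[root] NOT false = true
Overall: true → permitted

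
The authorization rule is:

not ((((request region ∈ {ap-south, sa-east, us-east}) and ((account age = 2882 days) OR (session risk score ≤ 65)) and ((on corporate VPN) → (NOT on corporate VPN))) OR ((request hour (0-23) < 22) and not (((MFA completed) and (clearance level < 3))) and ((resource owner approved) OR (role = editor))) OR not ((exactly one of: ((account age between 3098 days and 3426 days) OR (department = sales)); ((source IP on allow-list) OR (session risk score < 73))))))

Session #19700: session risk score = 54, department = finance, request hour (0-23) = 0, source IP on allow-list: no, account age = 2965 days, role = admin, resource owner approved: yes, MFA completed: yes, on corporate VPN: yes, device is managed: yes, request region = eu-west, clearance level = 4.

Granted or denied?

Denied

Atomic conditions:
  request region ∈ {ap-south, sa-east, us-east}: eu-west is not in the set → false
  account age = 2882 days: 2965 == 2882 is false
  session risk score ≤ 65: 54 ≤ 65 is true
  on corporate VPN: yes → true
  NOT on corporate VPN: yes → false
  request hour (0-23) < 22: 0 < 22 is true
  MFA completed: yes → true
  clearance level < 3: 4 < 3 is false
  resource owner approved: yes → true
  role = editor: admin == editor is false
  account age between 3098 days and 3426 days: 2965 in [3098, 3426] is false
  department = sales: finance == sales is false
  source IP on allow-list: no → false
  session risk score < 73: 54 < 73 is true
Combine:
[1.1.2] false OR true = true
[1.1.3] true → false = false
[1.1] false AND true AND false = false
[1.2.2.1] true AND false = false
[1.2.2] NOT false = true
[1.2.3] true OR false = true
[1.2] true AND true AND true = true
[1.3.1.1] false OR false = false
[1.3.1.2] false OR true = true
[1.3.1] exactly-one(false, true) = true
[1.3] NOT true = false
[1] false OR true OR false = true
[root] NOT true = false
Overall: false → denied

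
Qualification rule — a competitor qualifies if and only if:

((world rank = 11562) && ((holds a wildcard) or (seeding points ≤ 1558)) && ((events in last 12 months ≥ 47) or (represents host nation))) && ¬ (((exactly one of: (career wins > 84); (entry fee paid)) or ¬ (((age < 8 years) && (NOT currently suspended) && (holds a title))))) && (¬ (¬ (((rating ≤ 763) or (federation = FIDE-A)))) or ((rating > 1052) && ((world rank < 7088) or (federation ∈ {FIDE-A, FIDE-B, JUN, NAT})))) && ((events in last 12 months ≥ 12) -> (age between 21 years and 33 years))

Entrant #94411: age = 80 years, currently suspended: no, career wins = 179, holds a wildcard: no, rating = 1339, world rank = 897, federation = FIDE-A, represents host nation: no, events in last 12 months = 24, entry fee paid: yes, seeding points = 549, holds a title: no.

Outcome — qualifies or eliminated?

Eliminated

Atomic conditions:
  world rank = 11562: 897 == 11562 is false
  holds a wildcard: no → false
  seeding points ≤ 1558: 549 ≤ 1558 is true
  events in last 12 months ≥ 47: 24 ≥ 47 is false
  represents host nation: no → false
  career wins > 84: 179 > 84 is true
  entry fee paid: yes → true
  age < 8 years: 80 < 8 is false
  NOT currently suspended: no → true
  holds a title: no → false
  rating ≤ 763: 1339 ≤ 763 is false
  federation = FIDE-A: FIDE-A == FIDE-A is true
  rating > 1052: 1339 > 1052 is true
  world rank < 7088: 897 < 7088 is true
  federation ∈ {FIDE-A, FIDE-B, JUN, NAT}: FIDE-A is in the set → true
  events in last 12 months ≥ 12: 24 ≥ 12 is true
  age between 21 years and 33 years: 80 in [21, 33] is false
Combine:
[1.2] false OR true = true
[1.3] false OR false = false
[1] false AND true AND false = false
[2.1.1] exactly-one(true, true) = false
[2.1.2.1] false AND true AND false = false
[2.1.2] NOT false = true
[2.1] false OR true = true
[2] NOT true = false
[3.1.1.1] false OR true = true
[3.1.1] NOT true = false
[3.1] NOT false = true
[3.2.2] true OR true = true
[3.2] true AND true = true
[3] true OR true = true
[4] true → false = false
[root] false AND false AND true AND false = false
Overall: false → eliminated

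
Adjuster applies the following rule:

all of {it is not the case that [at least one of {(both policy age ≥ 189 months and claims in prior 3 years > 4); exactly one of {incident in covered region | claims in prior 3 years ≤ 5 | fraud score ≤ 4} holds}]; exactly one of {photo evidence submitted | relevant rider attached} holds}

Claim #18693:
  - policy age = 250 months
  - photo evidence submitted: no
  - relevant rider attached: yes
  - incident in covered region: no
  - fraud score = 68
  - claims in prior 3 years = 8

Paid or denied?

Denied

Atomic conditions:
  policy age ≥ 189 months: 250 ≥ 189 is true
  claims in prior 3 years > 4: 8 > 4 is true
  incident in covered region: no → false
  claims in prior 3 years ≤ 5: 8 ≤ 5 is false
  fraud score ≤ 4: 68 ≤ 4 is false
  photo evidence submitted: no → false
  relevant rider attached: yes → true
Combine:
[1.1.1] true AND true = true
[1.1.2] exactly-one(false, false, false) = false
[1.1] true OR false = true
[1] NOT true = false
[2] exactly-one(false, true) = true
[root] false AND true = false
Overall: false → denied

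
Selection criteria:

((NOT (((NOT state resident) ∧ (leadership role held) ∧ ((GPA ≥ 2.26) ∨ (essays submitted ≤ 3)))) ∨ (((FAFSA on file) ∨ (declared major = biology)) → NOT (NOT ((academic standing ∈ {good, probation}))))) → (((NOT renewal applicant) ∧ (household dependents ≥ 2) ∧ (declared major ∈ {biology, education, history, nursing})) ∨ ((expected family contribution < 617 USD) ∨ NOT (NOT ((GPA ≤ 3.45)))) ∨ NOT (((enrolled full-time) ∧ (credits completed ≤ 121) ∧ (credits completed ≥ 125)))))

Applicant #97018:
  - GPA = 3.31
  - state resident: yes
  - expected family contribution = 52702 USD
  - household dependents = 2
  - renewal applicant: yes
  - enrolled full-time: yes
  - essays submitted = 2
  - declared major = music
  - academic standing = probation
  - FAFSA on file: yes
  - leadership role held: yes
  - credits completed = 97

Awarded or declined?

Awarded

Atomic conditions:
  NOT state resident: yes → false
  leadership role held: yes → true
  GPA ≥ 2.26: 3.31 ≥ 2.26 is true
  essays submitted ≤ 3: 2 ≤ 3 is true
  FAFSA on file: yes → true
  declared major = biology: music == biology is false
  academic standing ∈ {good, probation}: probation is in the set → true
  NOT renewal applicant: yes → false
  household dependents ≥ 2: 2 ≥ 2 is true
  declared major ∈ {biology, education, history, nursing}: music is not in the set → false
  expected family contribution < 617 USD: 52702 < 617 is false
  GPA ≤ 3.45: 3.31 ≤ 3.45 is true
  enrolled full-time: yes → true
  credits completed ≤ 121: 97 ≤ 121 is true
  credits completed ≥ 125: 97 ≥ 125 is false
Combine:
[1.1.1.3] true OR true = true
[1.1.1] false AND true AND true = false
[1.1] NOT false = true
[1.2.1] true OR false = true
[1.2.2.1] NOT true = false
[1.2.2] NOT false = true
[1.2] true → true = true
[1] true OR true = true
[2.1] false AND true AND false = false
[2.2.2.1] NOT true = false
[2.2.2] NOT false = true
[2.2] false OR true = true
[2.3.1] true AND true AND false = false
[2.3] NOT false = true
[2] false OR true OR true = true
[root] true → true = true
Overall: true → awarded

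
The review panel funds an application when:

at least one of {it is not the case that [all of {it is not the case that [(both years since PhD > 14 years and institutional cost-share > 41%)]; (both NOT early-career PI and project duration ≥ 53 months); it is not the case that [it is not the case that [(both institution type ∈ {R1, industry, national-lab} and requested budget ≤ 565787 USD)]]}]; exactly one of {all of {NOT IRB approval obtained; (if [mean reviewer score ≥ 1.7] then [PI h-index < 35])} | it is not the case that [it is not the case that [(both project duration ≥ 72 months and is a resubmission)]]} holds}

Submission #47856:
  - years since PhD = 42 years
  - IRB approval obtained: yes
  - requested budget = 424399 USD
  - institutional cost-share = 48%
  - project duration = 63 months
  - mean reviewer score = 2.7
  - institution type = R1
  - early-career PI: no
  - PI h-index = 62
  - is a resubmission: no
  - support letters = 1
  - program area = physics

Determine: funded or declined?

Atomic conditions:
  years since PhD > 14 years: 42 > 14 is true
  institutional cost-share > 41%: 48 > 41 is true
  NOT early-career PI: no → true
  project duration ≥ 53 months: 63 ≥ 53 is true
  institution type ∈ {R1, industry, national-lab}: R1 is in the set → true
  requested budget ≤ 565787 USD: 424399 ≤ 565787 is true
  NOT IRB approval obtained: yes → false
  mean reviewer score ≥ 1.7: 2.7 ≥ 1.7 is true
  PI h-index < 35: 62 < 35 is false
  project duration ≥ 72 months: 63 ≥ 72 is false
  is a resubmission: no → false
Combine:
[1.1.1.1] true AND true = true
[1.1.1] NOT true = false
[1.1.2] true AND true = true
[1.1.3.1.1] true AND true = true
[1.1.3.1] NOT true = false
[1.1.3] NOT false = true
[1.1] false AND true AND true = false
[1] NOT false = true
[2.1.2] true → false = false
[2.1] false AND false = false
[2.2.1.1] false AND false = false
[2.2.1] NOT false = true
[2.2] NOT true = false
[2] exactly-one(false, false) = false
[root] true OR false = true
Overall: true → funded

Funded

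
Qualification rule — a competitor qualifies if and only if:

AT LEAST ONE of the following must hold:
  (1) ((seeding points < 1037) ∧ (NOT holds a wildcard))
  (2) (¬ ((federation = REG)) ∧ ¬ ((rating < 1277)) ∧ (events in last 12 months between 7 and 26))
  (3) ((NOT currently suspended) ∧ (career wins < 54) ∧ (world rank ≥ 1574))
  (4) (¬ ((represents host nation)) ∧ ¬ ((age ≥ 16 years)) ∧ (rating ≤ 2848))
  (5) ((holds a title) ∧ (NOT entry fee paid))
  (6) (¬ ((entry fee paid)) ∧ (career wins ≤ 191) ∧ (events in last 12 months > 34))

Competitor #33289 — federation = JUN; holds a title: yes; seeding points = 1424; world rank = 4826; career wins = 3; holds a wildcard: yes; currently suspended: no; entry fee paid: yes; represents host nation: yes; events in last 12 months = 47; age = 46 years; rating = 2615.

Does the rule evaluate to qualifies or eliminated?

Atomic conditions:
  seeding points < 1037: 1424 < 1037 is false
  NOT holds a wildcard: yes → false
  federation = REG: JUN == REG is false
  rating < 1277: 2615 < 1277 is false
  events in last 12 months between 7 and 26: 47 in [7, 26] is false
  NOT currently suspended: no → true
  career wins < 54: 3 < 54 is true
  world rank ≥ 1574: 4826 ≥ 1574 is true
  represents host nation: yes → true
  age ≥ 16 years: 46 ≥ 16 is true
  rating ≤ 2848: 2615 ≤ 2848 is true
  holds a title: yes → true
  NOT entry fee paid: yes → false
  entry fee paid: yes → true
  career wins ≤ 191: 3 ≤ 191 is true
  events in last 12 months > 34: 47 > 34 is true
Combine:
[1] false AND false = false
[2.1] NOT false = true
[2.2] NOT false = true
[2] true AND true AND false = false
[3] true AND true AND true = true
[4.1] NOT true = false
[4.2] NOT true = false
[4] false AND false AND true = false
[5] true AND false = false
[6.1] NOT true = false
[6] false AND true AND true = false
[root] false OR false OR true OR false OR false OR false = true
Overall: true → qualifies

Qualifies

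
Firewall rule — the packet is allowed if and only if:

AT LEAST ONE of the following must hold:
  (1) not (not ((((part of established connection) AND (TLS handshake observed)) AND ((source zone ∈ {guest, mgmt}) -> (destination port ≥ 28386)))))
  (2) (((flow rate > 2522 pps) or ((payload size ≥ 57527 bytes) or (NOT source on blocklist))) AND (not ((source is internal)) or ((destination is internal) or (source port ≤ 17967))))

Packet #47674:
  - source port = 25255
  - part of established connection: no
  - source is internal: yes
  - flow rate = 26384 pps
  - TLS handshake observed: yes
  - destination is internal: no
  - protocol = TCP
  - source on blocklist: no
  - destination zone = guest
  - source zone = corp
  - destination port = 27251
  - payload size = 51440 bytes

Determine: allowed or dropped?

Dropped

Atomic conditions:
  part of established connection: no → false
  TLS handshake observed: yes → true
  source zone ∈ {guest, mgmt}: corp is not in the set → false
  destination port ≥ 28386: 27251 ≥ 28386 is false
  flow rate > 2522 pps: 26384 > 2522 is true
  payload size ≥ 57527 bytes: 51440 ≥ 57527 is false
  NOT source on blocklist: no → true
  source is internal: yes → true
  destination is internal: no → false
  source port ≤ 17967: 25255 ≤ 17967 is false
Combine:
[1.1.1.1] false AND true = false
[1.1.1.2] false → false (antecedent false ⇒ implication holds) = true
[1.1.1] false AND true = false
[1.1] NOT false = true
[1] NOT true = false
[2.1.2] false OR true = true
[2.1] true OR true = true
[2.2.1] NOT true = false
[2.2.2] false OR false = false
[2.2] false OR false = false
[2] true AND false = false
[root] false OR false = false
Overall: false → dropped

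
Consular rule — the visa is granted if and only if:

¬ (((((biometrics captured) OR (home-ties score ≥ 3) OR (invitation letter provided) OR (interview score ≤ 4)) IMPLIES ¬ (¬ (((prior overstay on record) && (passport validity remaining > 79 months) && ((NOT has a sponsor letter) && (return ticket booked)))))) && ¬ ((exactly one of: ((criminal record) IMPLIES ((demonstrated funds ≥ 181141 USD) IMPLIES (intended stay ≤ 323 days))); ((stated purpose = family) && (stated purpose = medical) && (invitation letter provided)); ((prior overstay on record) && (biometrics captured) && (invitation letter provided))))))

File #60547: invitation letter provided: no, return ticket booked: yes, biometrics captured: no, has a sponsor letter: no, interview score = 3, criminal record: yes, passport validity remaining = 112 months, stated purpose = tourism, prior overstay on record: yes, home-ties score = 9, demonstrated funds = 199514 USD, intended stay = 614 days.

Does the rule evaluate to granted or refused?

Refused

Atomic conditions:
  biometrics captured: no → false
  home-ties score ≥ 3: 9 ≥ 3 is true
  invitation letter provided: no → false
  interview score ≤ 4: 3 ≤ 4 is true
  prior overstay on record: yes → true
  passport validity remaining > 79 months: 112 > 79 is true
  NOT has a sponsor letter: no → true
  return ticket booked: yes → true
  criminal record: yes → true
  demonstrated funds ≥ 181141 USD: 199514 ≥ 181141 is true
  intended stay ≤ 323 days: 614 ≤ 323 is false
  stated purpose = family: tourism == family is false
  stated purpose = medical: tourism == medical is false
Combine:
[1.1.1] false OR true OR false OR true = true
[1.1.2.1.1.3] true AND true = true
[1.1.2.1.1] true AND true AND true = true
[1.1.2.1] NOT true = false
[1.1.2] NOT false = true
[1.1] true → true = true
[1.2.1.1.2] true → false = false
[1.2.1.1] true → false = false
[1.2.1.2] false AND false AND false = false
[1.2.1.3] true AND false AND false = false
[1.2.1] exactly-one(false, false, false) = false
[1.2] NOT false = true
[1] true AND true = true
[root] NOT true = false
Overall: false → refused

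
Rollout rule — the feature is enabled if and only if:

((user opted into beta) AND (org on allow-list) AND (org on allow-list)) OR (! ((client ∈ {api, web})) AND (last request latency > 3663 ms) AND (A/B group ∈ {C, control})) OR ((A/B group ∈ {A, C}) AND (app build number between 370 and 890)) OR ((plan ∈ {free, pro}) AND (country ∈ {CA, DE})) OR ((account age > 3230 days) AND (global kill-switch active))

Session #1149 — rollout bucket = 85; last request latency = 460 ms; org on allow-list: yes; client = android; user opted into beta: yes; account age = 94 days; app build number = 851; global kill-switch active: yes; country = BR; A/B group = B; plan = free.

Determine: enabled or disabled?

Atomic conditions:
  user opted into beta: yes → true
  org on allow-list: yes → true
  client ∈ {api, web}: android is not in the set → false
  last request latency > 3663 ms: 460 > 3663 is false
  A/B group ∈ {C, control}: B is not in the set → false
  A/B group ∈ {A, C}: B is not in the set → false
  app build number between 370 and 890: 851 in [370, 890] is true
  plan ∈ {free, pro}: free is in the set → true
  country ∈ {CA, DE}: BR is not in the set → false
  account age > 3230 days: 94 > 3230 is false
  global kill-switch active: yes → true
Combine:
[1] true AND true AND true = true
[2.1] NOT false = true
[2] true AND false AND false = false
[3] false AND true = false
[4] true AND false = false
[5] false AND true = false
[root] true OR false OR false OR false OR false = true
Overall: true → enabled

Enabled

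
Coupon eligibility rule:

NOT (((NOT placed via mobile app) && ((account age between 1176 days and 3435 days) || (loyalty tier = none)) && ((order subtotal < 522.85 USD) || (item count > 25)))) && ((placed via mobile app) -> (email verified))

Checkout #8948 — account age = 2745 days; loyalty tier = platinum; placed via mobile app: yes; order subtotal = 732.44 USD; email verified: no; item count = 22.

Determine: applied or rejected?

Atomic conditions:
  NOT placed via mobile app: yes → false
  account age between 1176 days and 3435 days: 2745 in [1176, 3435] is true
  loyalty tier = none: platinum == none is false
  order subtotal < 522.85 USD: 732.44 < 522.85 is false
  item count > 25: 22 > 25 is false
  placed via mobile app: yes → true
  email verified: no → false
Combine:
[1.1.2] true OR false = true
[1.1.3] false OR false = false
[1.1] false AND true AND false = false
[1] NOT false = true
[2] true → false = false
[root] true AND false = false
Overall: false → rejected

Rejected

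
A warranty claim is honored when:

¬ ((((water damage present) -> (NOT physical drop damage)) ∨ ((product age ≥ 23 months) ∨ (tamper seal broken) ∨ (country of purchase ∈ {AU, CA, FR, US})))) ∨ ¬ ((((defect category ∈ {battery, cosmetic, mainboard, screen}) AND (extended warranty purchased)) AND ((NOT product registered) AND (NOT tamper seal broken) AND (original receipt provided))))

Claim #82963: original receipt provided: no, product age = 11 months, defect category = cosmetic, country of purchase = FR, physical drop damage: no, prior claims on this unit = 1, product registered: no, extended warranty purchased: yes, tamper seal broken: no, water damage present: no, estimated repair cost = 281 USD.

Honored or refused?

Atomic conditions:
  water damage present: no → false
  NOT physical drop damage: no → true
  product age ≥ 23 months: 11 ≥ 23 is false
  tamper seal broken: no → false
  country of purchase ∈ {AU, CA, FR, US}: FR is in the set → true
  defect category ∈ {battery, cosmetic, mainboard, screen}: cosmetic is in the set → true
  extended warranty purchased: yes → true
  NOT product registered: no → true
  NOT tamper seal broken: no → true
  original receipt provided: no → false
Combine:
[1.1.1] false → true (antecedent false ⇒ implication holds) = true
[1.1.2] false OR false OR true = true
[1.1] true OR true = true
[1] NOT true = false
[2.1.1] true AND true = true
[2.1.2] true AND true AND false = false
[2.1] true AND false = false
[2] NOT false = true
[root] false OR true = true
Overall: true → honored

Honored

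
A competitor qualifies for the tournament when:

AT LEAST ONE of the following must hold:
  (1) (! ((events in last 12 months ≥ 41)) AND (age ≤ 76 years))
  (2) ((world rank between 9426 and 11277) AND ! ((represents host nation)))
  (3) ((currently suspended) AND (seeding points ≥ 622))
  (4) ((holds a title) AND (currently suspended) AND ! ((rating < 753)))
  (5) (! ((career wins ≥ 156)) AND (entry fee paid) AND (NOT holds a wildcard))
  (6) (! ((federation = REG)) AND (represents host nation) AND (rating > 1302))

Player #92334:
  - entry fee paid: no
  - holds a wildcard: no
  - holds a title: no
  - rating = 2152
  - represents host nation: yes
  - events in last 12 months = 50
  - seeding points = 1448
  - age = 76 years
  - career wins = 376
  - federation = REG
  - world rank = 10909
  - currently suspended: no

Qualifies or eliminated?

Eliminated

Atomic conditions:
  events in last 12 months ≥ 41: 50 ≥ 41 is true
  age ≤ 76 years: 76 ≤ 76 is true
  world rank between 9426 and 11277: 10909 in [9426, 11277] is true
  represents host nation: yes → true
  currently suspended: no → false
  seeding points ≥ 622: 1448 ≥ 622 is true
  holds a title: no → false
  rating < 753: 2152 < 753 is false
  career wins ≥ 156: 376 ≥ 156 is true
  entry fee paid: no → false
  NOT holds a wildcard: no → true
  federation = REG: REG == REG is true
  rating > 1302: 2152 > 1302 is true
Combine:
[1.1] NOT true = false
[1] false AND true = false
[2.2] NOT true = false
[2] true AND false = false
[3] false AND true = false
[4.3] NOT false = true
[4] false AND false AND true = false
[5.1] NOT true = false
[5] false AND false AND true = false
[6.1] NOT true = false
[6] false AND true AND true = false
[root] false OR false OR false OR false OR false OR false = false
Overall: false → eliminated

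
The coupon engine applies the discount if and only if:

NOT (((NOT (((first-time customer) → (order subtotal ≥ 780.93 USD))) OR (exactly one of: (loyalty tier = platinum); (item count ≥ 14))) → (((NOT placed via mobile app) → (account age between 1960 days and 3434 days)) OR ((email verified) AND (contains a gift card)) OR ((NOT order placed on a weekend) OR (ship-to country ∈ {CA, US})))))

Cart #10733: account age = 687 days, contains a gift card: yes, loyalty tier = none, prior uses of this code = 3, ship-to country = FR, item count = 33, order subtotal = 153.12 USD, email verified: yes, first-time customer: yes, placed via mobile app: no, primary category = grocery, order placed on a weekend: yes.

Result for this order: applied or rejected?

Rejected

Atomic conditions:
  first-time customer: yes → true
  order subtotal ≥ 780.93 USD: 153.12 ≥ 780.93 is false
  loyalty tier = platinum: none == platinum is false
  item count ≥ 14: 33 ≥ 14 is true
  NOT placed via mobile app: no → true
  account age between 1960 days and 3434 days: 687 in [1960, 3434] is false
  email verified: yes → true
  contains a gift card: yes → true
  NOT order placed on a weekend: yes → false
  ship-to country ∈ {CA, US}: FR is not in the set → false
Combine:
[1.1.1.1] true → false = false
[1.1.1] NOT false = true
[1.1.2] exactly-one(false, true) = true
[1.1] true OR true = true
[1.2.1] true → false = false
[1.2.2] true AND true = true
[1.2.3] false OR false = false
[1.2] false OR true OR false = true
[1] true → true = true
[root] NOT true = false
Overall: false → rejected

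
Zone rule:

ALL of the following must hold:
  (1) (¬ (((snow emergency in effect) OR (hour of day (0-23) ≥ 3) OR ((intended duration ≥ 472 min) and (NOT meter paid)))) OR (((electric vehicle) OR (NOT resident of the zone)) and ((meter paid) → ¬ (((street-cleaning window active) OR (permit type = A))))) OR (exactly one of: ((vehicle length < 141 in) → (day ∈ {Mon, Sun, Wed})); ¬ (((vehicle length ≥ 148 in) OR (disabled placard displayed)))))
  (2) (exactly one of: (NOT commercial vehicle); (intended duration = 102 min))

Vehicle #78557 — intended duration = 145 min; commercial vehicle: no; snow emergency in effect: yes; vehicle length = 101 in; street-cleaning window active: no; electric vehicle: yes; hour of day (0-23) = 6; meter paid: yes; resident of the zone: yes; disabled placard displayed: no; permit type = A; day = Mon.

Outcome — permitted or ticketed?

Atomic conditions:
  snow emergency in effect: yes → true
  hour of day (0-23) ≥ 3: 6 ≥ 3 is true
  intended duration ≥ 472 min: 145 ≥ 472 is false
  NOT meter paid: yes → false
  electric vehicle: yes → true
  NOT resident of the zone: yes → false
  meter paid: yes → true
  street-cleaning window active: no → false
  permit type = A: A == A is true
  vehicle length < 141 in: 101 < 141 is true
  day ∈ {Mon, Sun, Wed}: Mon is in the set → true
  vehicle length ≥ 148 in: 101 ≥ 148 is false
  disabled placard displayed: no → false
  NOT commercial vehicle: no → true
  intended duration = 102 min: 145 == 102 is false
Combine:
[1.1.1.3] false AND false = false
[1.1.1] true OR true OR false = true
[1.1] NOT true = false
[1.2.1] true OR false = true
[1.2.2.2.1] false OR true = true
[1.2.2.2] NOT true = false
[1.2.2] true → false = false
[1.2] true AND false = false
[1.3.1] true → true = true
[1.3.2.1] false OR false = false
[1.3.2] NOT false = true
[1.3] exactly-one(true, true) = false
[1] false OR false OR false = false
[2] exactly-one(true, false) = true
[root] false AND true = false
Overall: false → ticketed

Ticketed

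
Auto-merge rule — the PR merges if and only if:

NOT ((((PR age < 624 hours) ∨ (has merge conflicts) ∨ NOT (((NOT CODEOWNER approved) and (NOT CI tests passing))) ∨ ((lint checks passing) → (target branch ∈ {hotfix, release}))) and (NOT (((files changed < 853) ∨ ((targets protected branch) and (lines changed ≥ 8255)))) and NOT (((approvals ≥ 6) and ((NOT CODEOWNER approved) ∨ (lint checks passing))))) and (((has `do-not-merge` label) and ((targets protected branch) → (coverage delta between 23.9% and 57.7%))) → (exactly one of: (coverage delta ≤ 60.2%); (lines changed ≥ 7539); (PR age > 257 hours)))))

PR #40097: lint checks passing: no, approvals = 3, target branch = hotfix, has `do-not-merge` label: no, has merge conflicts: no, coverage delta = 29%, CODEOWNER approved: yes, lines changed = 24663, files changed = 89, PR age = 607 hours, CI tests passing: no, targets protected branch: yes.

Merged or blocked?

Merged

Atomic conditions:
  PR age < 624 hours: 607 < 624 is true
  has merge conflicts: no → false
  NOT CODEOWNER approved: yes → false
  NOT CI tests passing: no → true
  lint checks passing: no → false
  target branch ∈ {hotfix, release}: hotfix is in the set → true
  files changed < 853: 89 < 853 is true
  targets protected branch: yes → true
  lines changed ≥ 8255: 24663 ≥ 8255 is true
  approvals ≥ 6: 3 ≥ 6 is false
  has `do-not-merge` label: no → false
  coverage delta between 23.9% and 57.7%: 29 in [23.9, 57.7] is true
  coverage delta ≤ 60.2%: 29 ≤ 60.2 is true
  lines changed ≥ 7539: 24663 ≥ 7539 is true
  PR age > 257 hours: 607 > 257 is true
Combine:
[1.1.3.1] false AND true = false
[1.1.3] NOT false = true
[1.1.4] false → true (antecedent false ⇒ implication holds) = true
[1.1] true OR false OR true OR true = true
[1.2.1.1.2] true AND true = true
[1.2.1.1] true OR true = true
[1.2.1] NOT true = false
[1.2.2.1.2] false OR false = false
[1.2.2.1] false AND false = false
[1.2.2] NOT false = true
[1.2] false AND true = false
[1.3.1.2] true → true = true
[1.3.1] false AND true = false
[1.3.2] exactly-one(true, true, true) = false
[1.3] false → false (antecedent false ⇒ implication holds) = true
[1] true AND false AND true = false
[root] NOT false = true
Overall: true → merged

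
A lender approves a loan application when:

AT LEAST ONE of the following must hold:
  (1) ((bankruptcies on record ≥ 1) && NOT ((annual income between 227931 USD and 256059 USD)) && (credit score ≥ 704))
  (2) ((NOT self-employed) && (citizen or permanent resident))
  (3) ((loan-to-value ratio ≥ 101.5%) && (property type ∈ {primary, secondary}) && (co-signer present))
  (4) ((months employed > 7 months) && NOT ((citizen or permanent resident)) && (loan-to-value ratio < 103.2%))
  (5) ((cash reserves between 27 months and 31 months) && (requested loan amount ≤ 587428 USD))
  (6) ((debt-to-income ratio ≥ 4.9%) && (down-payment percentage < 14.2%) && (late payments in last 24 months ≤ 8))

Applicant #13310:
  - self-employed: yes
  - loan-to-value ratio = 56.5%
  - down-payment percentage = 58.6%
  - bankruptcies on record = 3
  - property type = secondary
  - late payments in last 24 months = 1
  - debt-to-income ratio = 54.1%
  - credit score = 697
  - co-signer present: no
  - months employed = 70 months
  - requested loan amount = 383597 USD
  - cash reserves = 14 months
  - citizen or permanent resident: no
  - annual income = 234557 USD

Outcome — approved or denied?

Approved

Atomic conditions:
  bankruptcies on record ≥ 1: 3 ≥ 1 is true
  annual income between 227931 USD and 256059 USD: 234557 in [227931, 256059] is true
  credit score ≥ 704: 697 ≥ 704 is false
  NOT self-employed: yes → false
  citizen or permanent resident: no → false
  loan-to-value ratio ≥ 101.5%: 56.5 ≥ 101.5 is false
  property type ∈ {primary, secondary}: secondary is in the set → true
  co-signer present: no → false
  months employed > 7 months: 70 > 7 is true
  loan-to-value ratio < 103.2%: 56.5 < 103.2 is true
  cash reserves between 27 months and 31 months: 14 in [27, 31] is false
  requested loan amount ≤ 587428 USD: 383597 ≤ 587428 is true
  debt-to-income ratio ≥ 4.9%: 54.1 ≥ 4.9 is true
  down-payment percentage < 14.2%: 58.6 < 14.2 is false
  late payments in last 24 months ≤ 8: 1 ≤ 8 is true
Combine:
[1.2] NOT true = false
[1] true AND false AND false = false
[2] false AND false = false
[3] false AND true AND false = false
[4.2] NOT false = true
[4] true AND true AND true = true
[5] false AND true = false
[6] true AND false AND true = false
[root] false OR false OR false OR true OR false OR false = true
Overall: true → approved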